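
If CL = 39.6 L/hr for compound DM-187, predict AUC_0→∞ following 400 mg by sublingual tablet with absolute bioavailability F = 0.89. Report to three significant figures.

AUC_0→∞ = F × Dose / CL
        = 0.89 × 400 / 39.6 = 8.9899 mg/L·hr

AUC = 8.99 mg/L·hr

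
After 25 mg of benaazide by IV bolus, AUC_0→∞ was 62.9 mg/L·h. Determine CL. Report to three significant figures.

CL = Dose_iv / AUC_0→∞
   = 25 / 62.9 = 0.397456 L/h

CL = 0.397 L/h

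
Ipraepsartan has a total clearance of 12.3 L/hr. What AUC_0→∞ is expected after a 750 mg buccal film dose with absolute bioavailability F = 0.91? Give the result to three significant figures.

AUC_0→∞ = F × Dose / CL
        = 0.91 × 750 / 12.3 = 55.4878 mg/L·hr

AUC = 55.5 mg/L·hr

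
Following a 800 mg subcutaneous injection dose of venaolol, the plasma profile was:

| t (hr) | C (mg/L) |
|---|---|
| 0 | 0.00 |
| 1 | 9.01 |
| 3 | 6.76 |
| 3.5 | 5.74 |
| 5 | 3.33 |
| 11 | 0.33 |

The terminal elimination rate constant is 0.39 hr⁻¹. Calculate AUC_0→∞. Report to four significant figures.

AUC = 42.03 mg/L·hr

Trapezoidal AUC_0→11:
  [0→1]: (0.00+9.01)/2 × 1 = 4.505
  [1→3]: (9.01+6.76)/2 × 2 = 15.77
  [3→3.5]: (6.76+5.74)/2 × 0.5 = 3.125
  [3.5→5]: (5.74+3.33)/2 × 1.5 = 6.8025
  [5→11]: (3.33+0.33)/2 × 6 = 10.98
  Sum = 41.1825 mg/L·hr
Extrapolated tail: C_last / k_e = 0.33 / 0.39 = 0.846
AUC_0→∞ = 41.1825 + 0.846 = 42.0285 mg/L·hr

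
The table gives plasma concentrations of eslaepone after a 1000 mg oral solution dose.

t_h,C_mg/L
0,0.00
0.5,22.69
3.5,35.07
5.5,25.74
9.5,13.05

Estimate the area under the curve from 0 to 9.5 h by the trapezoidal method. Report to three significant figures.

AUC = 231 mg/L·h

Trapezoidal AUC_0→9.5:
  [0→0.5]: (0.00+22.69)/2 × 0.5 = 5.6725
  [0.5→3.5]: (22.69+35.07)/2 × 3 = 86.64
  [3.5→5.5]: (35.07+25.74)/2 × 2 = 60.81
  [5.5→9.5]: (25.74+13.05)/2 × 4 = 77.58
  Sum = 230.7025 mg/L·h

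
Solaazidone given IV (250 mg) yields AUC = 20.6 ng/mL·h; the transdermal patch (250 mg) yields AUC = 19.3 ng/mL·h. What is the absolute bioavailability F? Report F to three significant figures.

F = (AUC_ev / D_ev) / (AUC_iv / D_iv)
  = (19.3/250) / (20.6/250)
  = 0.0772 / 0.0824 = 0.9369

F = 0.937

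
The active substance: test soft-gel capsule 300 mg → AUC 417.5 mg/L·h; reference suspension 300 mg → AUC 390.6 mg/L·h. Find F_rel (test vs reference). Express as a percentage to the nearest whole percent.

F_rel = (AUC_test/D_test) / (AUC_ref/D_ref)
      = (417.5/300) / (390.6/300)
      = 1.39167 / 1.302 = 1.0689 = 106.89%

F_rel = 107%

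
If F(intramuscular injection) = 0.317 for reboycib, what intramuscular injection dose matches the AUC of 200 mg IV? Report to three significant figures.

D_intramuscular = 631 mg

For equal systemic exposure: F × D_ev = D_iv
D_ev = D_iv / F = 200 / 0.317 = 630.915 mg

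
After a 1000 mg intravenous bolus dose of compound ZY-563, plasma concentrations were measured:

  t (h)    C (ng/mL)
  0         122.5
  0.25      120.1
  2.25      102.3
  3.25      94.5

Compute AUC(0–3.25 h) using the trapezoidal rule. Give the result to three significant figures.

Trapezoidal AUC_0→3.25:
  [0→0.25]: (122.5+120.1)/2 × 0.25 = 30.325
  [0.25→2.25]: (120.1+102.3)/2 × 2 = 222.4
  [2.25→3.25]: (102.3+94.5)/2 × 1 = 98.4
  Sum = 351.125 ng/mL·h

AUC = 351 ng/mL·h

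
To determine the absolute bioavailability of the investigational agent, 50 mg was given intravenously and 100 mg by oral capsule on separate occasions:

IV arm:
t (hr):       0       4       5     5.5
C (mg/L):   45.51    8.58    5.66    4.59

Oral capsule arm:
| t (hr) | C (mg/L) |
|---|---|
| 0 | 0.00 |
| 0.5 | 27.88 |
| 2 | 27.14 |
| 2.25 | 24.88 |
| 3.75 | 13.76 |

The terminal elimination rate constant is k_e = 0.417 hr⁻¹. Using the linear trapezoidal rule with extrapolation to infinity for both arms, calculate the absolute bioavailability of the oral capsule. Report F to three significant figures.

Trapezoidal AUC_0→5.5 (IV):
  [0→4]: (45.51+8.58)/2 × 4 = 108.18
  [4→5]: (8.58+5.66)/2 × 1 = 7.12
  [5→5.5]: (5.66+4.59)/2 × 0.5 = 2.5625
  Sum = 117.8625 mg/L·hr
IV tail: 4.59/0.417 = 11.007; AUC_iv,0→∞ = 117.8625 + 11.007 = 128.8695 mg/L·hr
Trapezoidal AUC_0→3.75 (oral capsule):
  [0→0.5]: (0.00+27.88)/2 × 0.5 = 6.97
  [0.5→2]: (27.88+27.14)/2 × 1.5 = 41.265
  [2→2.25]: (27.14+24.88)/2 × 0.25 = 6.5025
  [2.25→3.75]: (24.88+13.76)/2 × 1.5 = 28.98
  Sum = 83.7175 mg/L·hr
oral capsule tail: 13.76/0.417 = 32.998; AUC_ev,0→∞ = 83.7175 + 32.998 = 116.7155 mg/L·hr
F = (AUC_ev/D_ev)/(AUC_iv/D_iv) = (116.7155/100)/(128.8695/50) = 1.167155/2.57739 = 0.4528

F = 0.453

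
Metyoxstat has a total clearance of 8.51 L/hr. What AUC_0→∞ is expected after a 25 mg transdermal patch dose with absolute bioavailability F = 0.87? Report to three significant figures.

AUC = 2.56 mg/L·hr

AUC_0→∞ = F × Dose / CL
        = 0.87 × 25 / 8.51 = 2.55582 mg/L·hr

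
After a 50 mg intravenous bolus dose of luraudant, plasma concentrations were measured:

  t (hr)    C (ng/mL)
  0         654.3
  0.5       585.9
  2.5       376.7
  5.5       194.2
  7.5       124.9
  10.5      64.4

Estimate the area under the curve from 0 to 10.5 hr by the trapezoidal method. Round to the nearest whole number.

Trapezoidal AUC_0→10.5:
  [0→0.5]: (654.3+585.9)/2 × 0.5 = 310.05
  [0.5→2.5]: (585.9+376.7)/2 × 2 = 962.6
  [2.5→5.5]: (376.7+194.2)/2 × 3 = 856.35
  [5.5→7.5]: (194.2+124.9)/2 × 2 = 319.1
  [7.5→10.5]: (124.9+64.4)/2 × 3 = 283.95
  Sum = 2732.05 ng/mL·hr

AUC = 2732 ng/mL·hr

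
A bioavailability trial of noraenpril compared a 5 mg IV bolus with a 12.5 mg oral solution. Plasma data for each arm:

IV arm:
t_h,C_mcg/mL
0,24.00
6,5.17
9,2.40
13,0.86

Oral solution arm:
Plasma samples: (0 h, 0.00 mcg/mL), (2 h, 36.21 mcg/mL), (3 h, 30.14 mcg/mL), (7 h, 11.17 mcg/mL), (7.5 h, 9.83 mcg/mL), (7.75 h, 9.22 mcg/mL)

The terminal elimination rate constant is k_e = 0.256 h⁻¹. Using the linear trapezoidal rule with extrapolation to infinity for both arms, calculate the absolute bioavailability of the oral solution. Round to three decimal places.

F = 0.720

Trapezoidal AUC_0→13 (IV):
  [0→6]: (24.00+5.17)/2 × 6 = 87.51
  [6→9]: (5.17+2.40)/2 × 3 = 11.355
  [9→13]: (2.40+0.86)/2 × 4 = 6.52
  Sum = 105.385 mcg/mL·h
IV tail: 0.86/0.256 = 3.359; AUC_iv,0→∞ = 105.385 + 3.359 = 108.744 mcg/mL·h
Trapezoidal AUC_0→7.75 (oral solution):
  [0→2]: (0.00+36.21)/2 × 2 = 36.21
  [2→3]: (36.21+30.14)/2 × 1 = 33.175
  [3→7]: (30.14+11.17)/2 × 4 = 82.62
  [7→7.5]: (11.17+9.83)/2 × 0.5 = 5.25
  [7.5→7.75]: (9.83+9.22)/2 × 0.25 = 2.38125
  Sum = 159.63625 mcg/mL·h
oral solution tail: 9.22/0.256 = 36.016; AUC_ev,0→∞ = 159.63625 + 36.016 = 195.65225 mcg/mL·h
F = (AUC_ev/D_ev)/(AUC_iv/D_iv) = (195.65225/12.5)/(108.744/5) = 15.65218/21.7488 = 0.7197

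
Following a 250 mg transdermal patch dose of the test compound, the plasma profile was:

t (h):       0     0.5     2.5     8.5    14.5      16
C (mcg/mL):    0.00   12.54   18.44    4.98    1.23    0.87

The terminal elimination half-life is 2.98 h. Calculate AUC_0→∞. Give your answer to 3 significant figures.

AUC = 128 mcg/mL·h

Trapezoidal AUC_0→16:
  [0→0.5]: (0.00+12.54)/2 × 0.5 = 3.135
  [0.5→2.5]: (12.54+18.44)/2 × 2 = 30.98
  [2.5→8.5]: (18.44+4.98)/2 × 6 = 70.26
  [8.5→14.5]: (4.98+1.23)/2 × 6 = 18.63
  [14.5→16]: (1.23+0.87)/2 × 1.5 = 1.575
  Sum = 124.58 mcg/mL·h
k_e = ln2 / t½ = 0.693147 / 2.98 = 0.2326 h^-1
Extrapolated tail: C_last / k_e = 0.87 / 0.2326 = 3.740
AUC_0→∞ = 124.58 + 3.740 = 128.32 mcg/mL·h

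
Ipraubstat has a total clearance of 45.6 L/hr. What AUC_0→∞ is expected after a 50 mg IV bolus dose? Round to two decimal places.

AUC = 1.10 mg/L·hr

AUC_0→∞ = Dose_iv / CL
        = 50 / 45.6 = 1.09649 mg/L·hr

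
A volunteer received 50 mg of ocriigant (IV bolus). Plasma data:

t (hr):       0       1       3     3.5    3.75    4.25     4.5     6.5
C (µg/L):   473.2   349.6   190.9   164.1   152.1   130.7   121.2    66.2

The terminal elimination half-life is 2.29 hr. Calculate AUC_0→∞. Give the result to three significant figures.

Trapezoidal AUC_0→6.5:
  [0→1]: (473.2+349.6)/2 × 1 = 411.4
  [1→3]: (349.6+190.9)/2 × 2 = 540.5
  [3→3.5]: (190.9+164.1)/2 × 0.5 = 88.75
  [3.5→3.75]: (164.1+152.1)/2 × 0.25 = 39.525
  [3.75→4.25]: (152.1+130.7)/2 × 0.5 = 70.7
  [4.25→4.5]: (130.7+121.2)/2 × 0.25 = 31.4875
  [4.5→6.5]: (121.2+66.2)/2 × 2 = 187.4
  Sum = 1369.7625 µg/L·hr
k_e = ln2 / t½ = 0.693147 / 2.29 = 0.3027 hr^-1
Extrapolated tail: C_last / k_e = 66.2 / 0.3027 = 218.698
AUC_0→∞ = 1369.7625 + 218.698 = 1588.4605 µg/L·hr

AUC = 1590 µg/L·hr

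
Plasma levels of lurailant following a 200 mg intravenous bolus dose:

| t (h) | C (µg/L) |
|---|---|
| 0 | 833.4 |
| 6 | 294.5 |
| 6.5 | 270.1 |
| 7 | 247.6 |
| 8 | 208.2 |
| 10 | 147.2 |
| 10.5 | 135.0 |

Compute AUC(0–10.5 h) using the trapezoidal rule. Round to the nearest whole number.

AUC = 4308 µg/L·h

Trapezoidal AUC_0→10.5:
  [0→6]: (833.4+294.5)/2 × 6 = 3383.7
  [6→6.5]: (294.5+270.1)/2 × 0.5 = 141.15
  [6.5→7]: (270.1+247.6)/2 × 0.5 = 129.425
  [7→8]: (247.6+208.2)/2 × 1 = 227.9
  [8→10]: (208.2+147.2)/2 × 2 = 355.4
  [10→10.5]: (147.2+135.0)/2 × 0.5 = 70.55
  Sum = 4308.125 µg/L·h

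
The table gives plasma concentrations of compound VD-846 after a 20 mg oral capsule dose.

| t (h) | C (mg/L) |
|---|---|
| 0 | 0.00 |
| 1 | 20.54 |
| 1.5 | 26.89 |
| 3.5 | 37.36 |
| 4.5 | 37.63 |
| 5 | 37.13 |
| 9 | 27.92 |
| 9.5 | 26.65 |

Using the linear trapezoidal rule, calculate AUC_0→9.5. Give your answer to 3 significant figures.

AUC = 286 mg/L·h

Trapezoidal AUC_0→9.5:
  [0→1]: (0.00+20.54)/2 × 1 = 10.27
  [1→1.5]: (20.54+26.89)/2 × 0.5 = 11.8575
  [1.5→3.5]: (26.89+37.36)/2 × 2 = 64.25
  [3.5→4.5]: (37.36+37.63)/2 × 1 = 37.495
  [4.5→5]: (37.63+37.13)/2 × 0.5 = 18.69
  [5→9]: (37.13+27.92)/2 × 4 = 130.1
  [9→9.5]: (27.92+26.65)/2 × 0.5 = 13.6425
  Sum = 286.305 mg/L·h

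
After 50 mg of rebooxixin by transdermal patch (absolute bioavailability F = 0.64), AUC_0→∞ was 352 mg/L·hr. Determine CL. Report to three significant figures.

CL = 0.0909 L/hr

CL = F × Dose / AUC_0→∞
   = 0.64 × 50 / 352 = 0.0909091 L/hr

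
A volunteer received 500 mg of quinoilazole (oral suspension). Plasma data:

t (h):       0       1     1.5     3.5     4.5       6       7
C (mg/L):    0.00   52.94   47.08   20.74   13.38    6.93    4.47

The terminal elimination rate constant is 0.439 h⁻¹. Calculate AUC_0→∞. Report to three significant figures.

AUC = 167 mg/L·h

Trapezoidal AUC_0→7:
  [0→1]: (0.00+52.94)/2 × 1 = 26.47
  [1→1.5]: (52.94+47.08)/2 × 0.5 = 25.005
  [1.5→3.5]: (47.08+20.74)/2 × 2 = 67.82
  [3.5→4.5]: (20.74+13.38)/2 × 1 = 17.06
  [4.5→6]: (13.38+6.93)/2 × 1.5 = 15.2325
  [6→7]: (6.93+4.47)/2 × 1 = 5.7
  Sum = 157.2875 mg/L·h
Extrapolated tail: C_last / k_e = 4.47 / 0.439 = 10.182
AUC_0→∞ = 157.2875 + 10.182 = 167.4695 mg/L·h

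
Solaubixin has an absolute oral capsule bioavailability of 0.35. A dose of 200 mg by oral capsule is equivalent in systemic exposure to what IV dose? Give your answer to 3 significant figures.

D_iv = 70.0 mg

Systemic exposure from an extravascular dose = F × D_ev, so the equivalent IV dose is F × D_ev.
D_iv = F × D_ev = 0.35 × 200 = 70 mg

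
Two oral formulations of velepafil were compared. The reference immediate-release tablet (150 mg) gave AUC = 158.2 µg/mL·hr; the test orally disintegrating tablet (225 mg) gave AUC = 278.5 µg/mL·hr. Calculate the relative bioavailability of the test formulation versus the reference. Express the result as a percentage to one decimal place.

F_rel = (AUC_test/D_test) / (AUC_ref/D_ref)
      = (278.5/225) / (158.2/150)
      = 1.23778 / 1.05467 = 1.1736 = 117.36%

F_rel = 117.4%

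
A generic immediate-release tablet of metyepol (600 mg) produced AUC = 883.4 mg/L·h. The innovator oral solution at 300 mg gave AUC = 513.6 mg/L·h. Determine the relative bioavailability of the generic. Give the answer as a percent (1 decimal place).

F_rel = 86.0%

F_rel = (AUC_test/D_test) / (AUC_ref/D_ref)
      = (883.4/600) / (513.6/300)
      = 1.47233 / 1.712 = 0.8600 = 86.00%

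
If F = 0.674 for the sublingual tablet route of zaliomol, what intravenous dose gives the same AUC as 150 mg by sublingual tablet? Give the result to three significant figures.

Systemic exposure from an extravascular dose = F × D_ev, so the equivalent IV dose is F × D_ev.
D_iv = F × D_ev = 0.674 × 150 = 101.1 mg

D_iv = 101 mg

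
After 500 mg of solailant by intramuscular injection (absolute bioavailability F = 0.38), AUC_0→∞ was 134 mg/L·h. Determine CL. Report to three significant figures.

CL = F × Dose / AUC_0→∞
   = 0.38 × 500 / 134 = 1.41791 L/h

CL = 1.42 L/h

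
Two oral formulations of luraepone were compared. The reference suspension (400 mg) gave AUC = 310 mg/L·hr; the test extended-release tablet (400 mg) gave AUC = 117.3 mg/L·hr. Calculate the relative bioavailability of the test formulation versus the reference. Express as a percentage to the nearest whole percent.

F_rel = 38%

F_rel = (AUC_test/D_test) / (AUC_ref/D_ref)
      = (117.3/400) / (310/400)
      = 0.29325 / 0.775 = 0.3784 = 37.84%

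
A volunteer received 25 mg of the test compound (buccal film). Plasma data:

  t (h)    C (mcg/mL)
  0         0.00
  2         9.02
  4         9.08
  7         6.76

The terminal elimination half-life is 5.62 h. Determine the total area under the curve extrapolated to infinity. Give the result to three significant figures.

AUC = 106 mcg/mL·h

Trapezoidal AUC_0→7:
  [0→2]: (0.00+9.02)/2 × 2 = 9.02
  [2→4]: (9.02+9.08)/2 × 2 = 18.1
  [4→7]: (9.08+6.76)/2 × 3 = 23.76
  Sum = 50.88 mcg/mL·h
k_e = ln2 / t½ = 0.693147 / 5.62 = 0.1233 h^-1
Extrapolated tail: C_last / k_e = 6.76 / 0.1233 = 54.826
AUC_0→∞ = 50.88 + 54.826 = 105.706 mcg/mL·h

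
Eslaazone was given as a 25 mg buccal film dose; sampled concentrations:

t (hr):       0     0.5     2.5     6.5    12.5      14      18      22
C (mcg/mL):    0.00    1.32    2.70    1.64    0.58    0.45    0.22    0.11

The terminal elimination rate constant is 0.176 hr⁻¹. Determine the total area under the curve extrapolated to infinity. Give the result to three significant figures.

Trapezoidal AUC_0→22:
  [0→0.5]: (0.00+1.32)/2 × 0.5 = 0.33
  [0.5→2.5]: (1.32+2.70)/2 × 2 = 4.02
  [2.5→6.5]: (2.70+1.64)/2 × 4 = 8.68
  [6.5→12.5]: (1.64+0.58)/2 × 6 = 6.66
  [12.5→14]: (0.58+0.45)/2 × 1.5 = 0.7725
  [14→18]: (0.45+0.22)/2 × 4 = 1.34
  [18→22]: (0.22+0.11)/2 × 4 = 0.66
  Sum = 22.4625 mcg/mL·hr
Extrapolated tail: C_last / k_e = 0.11 / 0.176 = 0.625
AUC_0→∞ = 22.4625 + 0.625 = 23.0875 mcg/mL·hr

AUC = 23.1 mcg/mL·hr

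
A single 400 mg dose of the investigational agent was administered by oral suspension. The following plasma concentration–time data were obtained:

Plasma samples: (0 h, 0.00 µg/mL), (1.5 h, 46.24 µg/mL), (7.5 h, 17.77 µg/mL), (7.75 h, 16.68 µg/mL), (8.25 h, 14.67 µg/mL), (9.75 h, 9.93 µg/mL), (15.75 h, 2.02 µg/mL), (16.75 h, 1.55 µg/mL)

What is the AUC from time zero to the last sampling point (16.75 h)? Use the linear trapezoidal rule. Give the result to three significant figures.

AUC = 295 µg/mL·h

Trapezoidal AUC_0→16.75:
  [0→1.5]: (0.00+46.24)/2 × 1.5 = 34.68
  [1.5→7.5]: (46.24+17.77)/2 × 6 = 192.03
  [7.5→7.75]: (17.77+16.68)/2 × 0.25 = 4.30625
  [7.75→8.25]: (16.68+14.67)/2 × 0.5 = 7.8375
  [8.25→9.75]: (14.67+9.93)/2 × 1.5 = 18.45
  [9.75→15.75]: (9.93+2.02)/2 × 6 = 35.85
  [15.75→16.75]: (2.02+1.55)/2 × 1 = 1.785
  Sum = 294.93875 µg/mL·h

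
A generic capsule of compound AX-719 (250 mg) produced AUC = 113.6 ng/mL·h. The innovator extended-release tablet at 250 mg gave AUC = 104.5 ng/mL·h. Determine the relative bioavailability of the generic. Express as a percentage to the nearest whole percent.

F_rel = (AUC_test/D_test) / (AUC_ref/D_ref)
      = (113.6/250) / (104.5/250)
      = 0.4544 / 0.418 = 1.0871 = 108.71%

F_rel = 109%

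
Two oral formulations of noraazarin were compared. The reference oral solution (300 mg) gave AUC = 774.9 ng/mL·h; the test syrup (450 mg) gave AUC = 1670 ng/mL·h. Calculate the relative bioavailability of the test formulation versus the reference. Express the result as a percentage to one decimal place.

F_rel = (AUC_test/D_test) / (AUC_ref/D_ref)
      = (1670/450) / (774.9/300)
      = 3.71111 / 2.583 = 1.4367 = 143.67%

F_rel = 143.7%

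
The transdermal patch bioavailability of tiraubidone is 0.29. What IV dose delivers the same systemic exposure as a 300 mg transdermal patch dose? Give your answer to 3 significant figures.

D_iv = 87.0 mg

Systemic exposure from an extravascular dose = F × D_ev, so the equivalent IV dose is F × D_ev.
D_iv = F × D_ev = 0.29 × 300 = 87 mg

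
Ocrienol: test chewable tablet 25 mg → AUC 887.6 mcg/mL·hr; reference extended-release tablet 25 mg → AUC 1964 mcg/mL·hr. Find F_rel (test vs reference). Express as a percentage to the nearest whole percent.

F_rel = 45%

F_rel = (AUC_test/D_test) / (AUC_ref/D_ref)
      = (887.6/25) / (1964/25)
      = 35.504 / 78.56 = 0.4519 = 45.19%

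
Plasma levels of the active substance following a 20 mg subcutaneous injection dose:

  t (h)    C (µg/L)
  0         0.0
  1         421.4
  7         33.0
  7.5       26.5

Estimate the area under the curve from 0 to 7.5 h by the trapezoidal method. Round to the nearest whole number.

AUC = 1589 µg/L·h

Trapezoidal AUC_0→7.5:
  [0→1]: (0.0+421.4)/2 × 1 = 210.7
  [1→7]: (421.4+33.0)/2 × 6 = 1363.2
  [7→7.5]: (33.0+26.5)/2 × 0.5 = 14.875
  Sum = 1588.775 µg/L·h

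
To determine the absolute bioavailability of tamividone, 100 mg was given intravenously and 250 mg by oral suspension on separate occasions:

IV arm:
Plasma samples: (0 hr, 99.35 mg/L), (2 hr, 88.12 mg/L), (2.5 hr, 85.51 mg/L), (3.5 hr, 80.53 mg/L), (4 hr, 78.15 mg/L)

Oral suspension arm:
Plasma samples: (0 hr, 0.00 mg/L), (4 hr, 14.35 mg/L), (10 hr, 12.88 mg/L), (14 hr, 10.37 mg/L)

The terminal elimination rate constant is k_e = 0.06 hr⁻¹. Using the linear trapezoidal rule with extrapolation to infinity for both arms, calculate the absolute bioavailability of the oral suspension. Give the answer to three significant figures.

F = 0.0796

Trapezoidal AUC_0→4 (IV):
  [0→2]: (99.35+88.12)/2 × 2 = 187.47
  [2→2.5]: (88.12+85.51)/2 × 0.5 = 43.4075
  [2.5→3.5]: (85.51+80.53)/2 × 1 = 83.02
  [3.5→4]: (80.53+78.15)/2 × 0.5 = 39.67
  Sum = 353.5675 mg/L·hr
IV tail: 78.15/0.06 = 1302.500; AUC_iv,0→∞ = 353.5675 + 1302.500 = 1656.0675 mg/L·hr
Trapezoidal AUC_0→14 (oral suspension):
  [0→4]: (0.00+14.35)/2 × 4 = 28.7
  [4→10]: (14.35+12.88)/2 × 6 = 81.69
  [10→14]: (12.88+10.37)/2 × 4 = 46.5
  Sum = 156.89 mg/L·hr
oral suspension tail: 10.37/0.06 = 172.833; AUC_ev,0→∞ = 156.89 + 172.833 = 329.723 mg/L·hr
F = (AUC_ev/D_ev)/(AUC_iv/D_iv) = (329.723/250)/(1656.0675/100) = 1.318892/16.560675 = 0.0796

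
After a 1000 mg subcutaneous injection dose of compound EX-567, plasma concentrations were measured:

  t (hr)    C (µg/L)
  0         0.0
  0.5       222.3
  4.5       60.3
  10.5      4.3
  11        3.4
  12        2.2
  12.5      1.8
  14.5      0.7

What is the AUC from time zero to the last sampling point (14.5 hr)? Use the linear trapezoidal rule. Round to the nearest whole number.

Trapezoidal AUC_0→14.5:
  [0→0.5]: (0.0+222.3)/2 × 0.5 = 55.575
  [0.5→4.5]: (222.3+60.3)/2 × 4 = 565.2
  [4.5→10.5]: (60.3+4.3)/2 × 6 = 193.8
  [10.5→11]: (4.3+3.4)/2 × 0.5 = 1.925
  [11→12]: (3.4+2.2)/2 × 1 = 2.8
  [12→12.5]: (2.2+1.8)/2 × 0.5 = 1.0
  [12.5→14.5]: (1.8+0.7)/2 × 2 = 2.5
  Sum = 822.8 µg/L·hr

AUC = 823 µg/L·hr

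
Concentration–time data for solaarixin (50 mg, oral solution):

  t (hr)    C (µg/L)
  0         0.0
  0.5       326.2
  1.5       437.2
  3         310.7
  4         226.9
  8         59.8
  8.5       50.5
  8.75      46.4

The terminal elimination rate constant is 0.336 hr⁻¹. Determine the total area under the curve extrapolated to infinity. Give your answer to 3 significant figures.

AUC = 2040 µg/L·hr

Trapezoidal AUC_0→8.75:
  [0→0.5]: (0.0+326.2)/2 × 0.5 = 81.55
  [0.5→1.5]: (326.2+437.2)/2 × 1 = 381.7
  [1.5→3]: (437.2+310.7)/2 × 1.5 = 560.925
  [3→4]: (310.7+226.9)/2 × 1 = 268.8
  [4→8]: (226.9+59.8)/2 × 4 = 573.4
  [8→8.5]: (59.8+50.5)/2 × 0.5 = 27.575
  [8.5→8.75]: (50.5+46.4)/2 × 0.25 = 12.1125
  Sum = 1906.0625 µg/L·hr
Extrapolated tail: C_last / k_e = 46.4 / 0.336 = 138.095
AUC_0→∞ = 1906.0625 + 138.095 = 2044.1575 µg/L·hr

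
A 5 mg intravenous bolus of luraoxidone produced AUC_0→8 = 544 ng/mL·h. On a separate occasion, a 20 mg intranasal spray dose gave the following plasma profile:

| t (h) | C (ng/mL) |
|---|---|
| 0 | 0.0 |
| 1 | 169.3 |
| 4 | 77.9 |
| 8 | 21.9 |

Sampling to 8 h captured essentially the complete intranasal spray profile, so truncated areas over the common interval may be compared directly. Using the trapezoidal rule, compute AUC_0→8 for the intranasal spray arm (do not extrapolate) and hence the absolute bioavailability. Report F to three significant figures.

Trapezoidal AUC_0→8 (intranasal spray):
  [0→1]: (0.0+169.3)/2 × 1 = 84.65
  [1→4]: (169.3+77.9)/2 × 3 = 370.8
  [4→8]: (77.9+21.9)/2 × 4 = 199.6
  Sum = 655.05 ng/mL·h
F = (AUC_ev/D_ev)/(AUC_iv/D_iv) = (655.05/20)/(544/5) = 32.7525/108.8 = 0.3010

F = 0.301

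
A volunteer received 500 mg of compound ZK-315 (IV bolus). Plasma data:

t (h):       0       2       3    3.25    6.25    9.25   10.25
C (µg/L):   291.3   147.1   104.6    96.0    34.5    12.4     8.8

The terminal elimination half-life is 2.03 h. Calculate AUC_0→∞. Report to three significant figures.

AUC = 892 µg/L·h

Trapezoidal AUC_0→10.25:
  [0→2]: (291.3+147.1)/2 × 2 = 438.4
  [2→3]: (147.1+104.6)/2 × 1 = 125.85
  [3→3.25]: (104.6+96.0)/2 × 0.25 = 25.075
  [3.25→6.25]: (96.0+34.5)/2 × 3 = 195.75
  [6.25→9.25]: (34.5+12.4)/2 × 3 = 70.35
  [9.25→10.25]: (12.4+8.8)/2 × 1 = 10.6
  Sum = 866.025 µg/L·h
k_e = ln2 / t½ = 0.693147 / 2.03 = 0.3415 h^-1
Extrapolated tail: C_last / k_e = 8.8 / 0.3415 = 25.769
AUC_0→∞ = 866.025 + 25.769 = 891.794 µg/L·h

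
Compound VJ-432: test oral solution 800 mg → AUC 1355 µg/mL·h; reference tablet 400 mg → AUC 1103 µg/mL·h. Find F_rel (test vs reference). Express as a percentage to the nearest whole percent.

F_rel = 61%

F_rel = (AUC_test/D_test) / (AUC_ref/D_ref)
      = (1355/800) / (1103/400)
      = 1.69375 / 2.7575 = 0.6142 = 61.42%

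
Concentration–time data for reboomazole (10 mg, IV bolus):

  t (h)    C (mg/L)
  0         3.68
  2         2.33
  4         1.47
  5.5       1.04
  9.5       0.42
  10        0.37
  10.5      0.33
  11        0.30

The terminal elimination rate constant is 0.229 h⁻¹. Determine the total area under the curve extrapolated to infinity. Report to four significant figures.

AUC = 16.45 mg/L·h

Trapezoidal AUC_0→11:
  [0→2]: (3.68+2.33)/2 × 2 = 6.01
  [2→4]: (2.33+1.47)/2 × 2 = 3.8
  [4→5.5]: (1.47+1.04)/2 × 1.5 = 1.8825
  [5.5→9.5]: (1.04+0.42)/2 × 4 = 2.92
  [9.5→10]: (0.42+0.37)/2 × 0.5 = 0.1975
  [10→10.5]: (0.37+0.33)/2 × 0.5 = 0.175
  [10.5→11]: (0.33+0.30)/2 × 0.5 = 0.1575
  Sum = 15.1425 mg/L·h
Extrapolated tail: C_last / k_e = 0.30 / 0.229 = 1.310
AUC_0→∞ = 15.1425 + 1.310 = 16.4525 mg/L·h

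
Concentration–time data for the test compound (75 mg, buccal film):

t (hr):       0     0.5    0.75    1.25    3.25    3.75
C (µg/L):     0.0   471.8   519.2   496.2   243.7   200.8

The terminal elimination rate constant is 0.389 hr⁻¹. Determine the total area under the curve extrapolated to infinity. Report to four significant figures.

Trapezoidal AUC_0→3.75:
  [0→0.5]: (0.0+471.8)/2 × 0.5 = 117.95
  [0.5→0.75]: (471.8+519.2)/2 × 0.25 = 123.875
  [0.75→1.25]: (519.2+496.2)/2 × 0.5 = 253.85
  [1.25→3.25]: (496.2+243.7)/2 × 2 = 739.9
  [3.25→3.75]: (243.7+200.8)/2 × 0.5 = 111.125
  Sum = 1346.7 µg/L·hr
Extrapolated tail: C_last / k_e = 200.8 / 0.389 = 516.195
AUC_0→∞ = 1346.7 + 516.195 = 1862.895 µg/L·hr

AUC = 1863 µg/L·hr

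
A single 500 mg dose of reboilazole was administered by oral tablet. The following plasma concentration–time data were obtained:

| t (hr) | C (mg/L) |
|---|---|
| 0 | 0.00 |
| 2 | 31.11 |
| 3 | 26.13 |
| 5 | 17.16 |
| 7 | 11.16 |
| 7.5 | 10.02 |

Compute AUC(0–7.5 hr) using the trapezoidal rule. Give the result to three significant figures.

AUC = 137 mg/L·hr

Trapezoidal AUC_0→7.5:
  [0→2]: (0.00+31.11)/2 × 2 = 31.11
  [2→3]: (31.11+26.13)/2 × 1 = 28.62
  [3→5]: (26.13+17.16)/2 × 2 = 43.29
  [5→7]: (17.16+11.16)/2 × 2 = 28.32
  [7→7.5]: (11.16+10.02)/2 × 0.5 = 5.295
  Sum = 136.635 mg/L·hr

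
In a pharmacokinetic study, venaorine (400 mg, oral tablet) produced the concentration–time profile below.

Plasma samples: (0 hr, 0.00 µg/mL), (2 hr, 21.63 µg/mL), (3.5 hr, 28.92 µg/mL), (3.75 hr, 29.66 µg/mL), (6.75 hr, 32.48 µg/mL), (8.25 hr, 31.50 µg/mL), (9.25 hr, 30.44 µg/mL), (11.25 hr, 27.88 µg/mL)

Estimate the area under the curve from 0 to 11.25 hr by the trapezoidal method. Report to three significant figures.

AUC = 297 µg/mL·hr

Trapezoidal AUC_0→11.25:
  [0→2]: (0.00+21.63)/2 × 2 = 21.63
  [2→3.5]: (21.63+28.92)/2 × 1.5 = 37.9125
  [3.5→3.75]: (28.92+29.66)/2 × 0.25 = 7.3225
  [3.75→6.75]: (29.66+32.48)/2 × 3 = 93.21
  [6.75→8.25]: (32.48+31.50)/2 × 1.5 = 47.985
  [8.25→9.25]: (31.50+30.44)/2 × 1 = 30.97
  [9.25→11.25]: (30.44+27.88)/2 × 2 = 58.32
  Sum = 297.35 µg/mL·hr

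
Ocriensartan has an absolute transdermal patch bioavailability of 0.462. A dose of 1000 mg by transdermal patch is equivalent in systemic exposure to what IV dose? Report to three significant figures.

Systemic exposure from an extravascular dose = F × D_ev, so the equivalent IV dose is F × D_ev.
D_iv = F × D_ev = 0.462 × 1000 = 462 mg

D_iv = 462 mg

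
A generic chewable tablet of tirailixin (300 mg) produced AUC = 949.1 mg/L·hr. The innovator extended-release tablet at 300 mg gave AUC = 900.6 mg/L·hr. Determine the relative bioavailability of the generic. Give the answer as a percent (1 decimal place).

F_rel = 105.4%

F_rel = (AUC_test/D_test) / (AUC_ref/D_ref)
      = (949.1/300) / (900.6/300)
      = 3.16367 / 3.002 = 1.0539 = 105.39%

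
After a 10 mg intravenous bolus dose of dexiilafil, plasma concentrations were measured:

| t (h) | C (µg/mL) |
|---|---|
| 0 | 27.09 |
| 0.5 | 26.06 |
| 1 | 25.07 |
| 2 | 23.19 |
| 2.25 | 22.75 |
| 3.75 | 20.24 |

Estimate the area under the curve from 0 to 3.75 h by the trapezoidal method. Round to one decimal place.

Trapezoidal AUC_0→3.75:
  [0→0.5]: (27.09+26.06)/2 × 0.5 = 13.2875
  [0.5→1]: (26.06+25.07)/2 × 0.5 = 12.7825
  [1→2]: (25.07+23.19)/2 × 1 = 24.13
  [2→2.25]: (23.19+22.75)/2 × 0.25 = 5.7425
  [2.25→3.75]: (22.75+20.24)/2 × 1.5 = 32.2425
  Sum = 88.185 µg/mL·h

AUC = 88.2 µg/mL·h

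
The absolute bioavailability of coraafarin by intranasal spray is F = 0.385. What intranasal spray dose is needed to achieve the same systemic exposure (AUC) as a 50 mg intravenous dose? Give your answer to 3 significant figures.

For equal systemic exposure: F × D_ev = D_iv
D_ev = D_iv / F = 50 / 0.385 = 129.87 mg

D_intranasal = 130 mg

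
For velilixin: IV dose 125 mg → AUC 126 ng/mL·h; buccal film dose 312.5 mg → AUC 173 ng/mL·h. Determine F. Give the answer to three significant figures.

F = 0.549

F = (AUC_ev / D_ev) / (AUC_iv / D_iv)
  = (173/312.5) / (126/125)
  = 0.5536 / 1.008 = 0.5492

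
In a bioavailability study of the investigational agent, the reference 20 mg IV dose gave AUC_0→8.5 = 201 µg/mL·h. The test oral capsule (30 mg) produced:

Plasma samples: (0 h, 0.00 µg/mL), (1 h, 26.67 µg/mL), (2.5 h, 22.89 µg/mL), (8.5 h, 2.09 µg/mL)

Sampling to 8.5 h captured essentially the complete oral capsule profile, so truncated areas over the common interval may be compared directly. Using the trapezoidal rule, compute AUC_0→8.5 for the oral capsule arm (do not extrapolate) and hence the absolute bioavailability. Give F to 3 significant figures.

Trapezoidal AUC_0→8.5 (oral capsule):
  [0→1]: (0.00+26.67)/2 × 1 = 13.335
  [1→2.5]: (26.67+22.89)/2 × 1.5 = 37.17
  [2.5→8.5]: (22.89+2.09)/2 × 6 = 74.94
  Sum = 125.445 µg/mL·h
F = (AUC_ev/D_ev)/(AUC_iv/D_iv) = (125.445/30)/(201/20) = 4.1815/10.05 = 0.4161

F = 0.416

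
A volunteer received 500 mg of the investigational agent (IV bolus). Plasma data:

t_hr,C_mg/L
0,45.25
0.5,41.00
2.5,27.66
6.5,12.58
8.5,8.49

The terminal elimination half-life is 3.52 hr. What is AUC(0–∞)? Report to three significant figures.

Trapezoidal AUC_0→8.5:
  [0→0.5]: (45.25+41.00)/2 × 0.5 = 21.5625
  [0.5→2.5]: (41.00+27.66)/2 × 2 = 68.66
  [2.5→6.5]: (27.66+12.58)/2 × 4 = 80.48
  [6.5→8.5]: (12.58+8.49)/2 × 2 = 21.07
  Sum = 191.7725 mg/L·hr
k_e = ln2 / t½ = 0.693147 / 3.52 = 0.1969 hr^-1
Extrapolated tail: C_last / k_e = 8.49 / 0.1969 = 43.118
AUC_0→∞ = 191.7725 + 43.118 = 234.8905 mg/L·hr

AUC = 235 mg/L·hr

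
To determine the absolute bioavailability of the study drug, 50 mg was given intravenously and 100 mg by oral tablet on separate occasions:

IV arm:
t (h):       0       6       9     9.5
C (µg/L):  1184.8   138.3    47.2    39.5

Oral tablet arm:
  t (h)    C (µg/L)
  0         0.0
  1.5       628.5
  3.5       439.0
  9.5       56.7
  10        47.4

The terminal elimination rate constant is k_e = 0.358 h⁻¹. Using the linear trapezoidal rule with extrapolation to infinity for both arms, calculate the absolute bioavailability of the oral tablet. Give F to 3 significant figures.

Trapezoidal AUC_0→9.5 (IV):
  [0→6]: (1184.8+138.3)/2 × 6 = 3969.3
  [6→9]: (138.3+47.2)/2 × 3 = 278.25
  [9→9.5]: (47.2+39.5)/2 × 0.5 = 21.675
  Sum = 4269.225 µg/L·h
IV tail: 39.5/0.358 = 110.335; AUC_iv,0→∞ = 4269.225 + 110.335 = 4379.56 µg/L·h
Trapezoidal AUC_0→10 (oral tablet):
  [0→1.5]: (0.0+628.5)/2 × 1.5 = 471.375
  [1.5→3.5]: (628.5+439.0)/2 × 2 = 1067.5
  [3.5→9.5]: (439.0+56.7)/2 × 6 = 1487.1
  [9.5→10]: (56.7+47.4)/2 × 0.5 = 26.025
  Sum = 3052.0 µg/L·h
oral tablet tail: 47.4/0.358 = 132.402; AUC_ev,0→∞ = 3052.0 + 132.402 = 3184.402 µg/L·h
F = (AUC_ev/D_ev)/(AUC_iv/D_iv) = (3184.402/100)/(4379.56/50) = 31.84402/87.5912 = 0.3636

F = 0.364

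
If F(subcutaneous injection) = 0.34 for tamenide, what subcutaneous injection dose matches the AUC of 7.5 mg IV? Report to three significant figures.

For equal systemic exposure: F × D_ev = D_iv
D_ev = D_iv / F = 7.5 / 0.34 = 22.0588 mg

D_subcutaneous = 22.1 mg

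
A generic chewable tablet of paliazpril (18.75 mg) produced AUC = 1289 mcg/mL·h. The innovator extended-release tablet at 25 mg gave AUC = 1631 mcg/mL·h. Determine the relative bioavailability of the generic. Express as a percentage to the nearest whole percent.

F_rel = 105%

F_rel = (AUC_test/D_test) / (AUC_ref/D_ref)
      = (1289/18.75) / (1631/25)
      = 68.7467 / 65.24 = 1.0538 = 105.38%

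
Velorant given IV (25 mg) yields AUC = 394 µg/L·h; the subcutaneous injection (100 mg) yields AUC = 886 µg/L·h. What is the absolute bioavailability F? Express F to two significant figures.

F = (AUC_ev / D_ev) / (AUC_iv / D_iv)
  = (886/100) / (394/25)
  = 8.86 / 15.76 = 0.5622

F = 0.56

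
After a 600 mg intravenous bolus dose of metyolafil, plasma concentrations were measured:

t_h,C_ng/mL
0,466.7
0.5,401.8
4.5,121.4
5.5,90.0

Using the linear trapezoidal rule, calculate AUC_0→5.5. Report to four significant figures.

AUC = 1369 ng/mL·h

Trapezoidal AUC_0→5.5:
  [0→0.5]: (466.7+401.8)/2 × 0.5 = 217.125
  [0.5→4.5]: (401.8+121.4)/2 × 4 = 1046.4
  [4.5→5.5]: (121.4+90.0)/2 × 1 = 105.7
  Sum = 1369.225 ng/mL·h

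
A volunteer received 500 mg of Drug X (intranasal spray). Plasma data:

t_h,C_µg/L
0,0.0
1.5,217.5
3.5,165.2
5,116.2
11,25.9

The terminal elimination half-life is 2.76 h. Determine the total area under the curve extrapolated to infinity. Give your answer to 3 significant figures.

Trapezoidal AUC_0→11:
  [0→1.5]: (0.0+217.5)/2 × 1.5 = 163.125
  [1.5→3.5]: (217.5+165.2)/2 × 2 = 382.7
  [3.5→5]: (165.2+116.2)/2 × 1.5 = 211.05
  [5→11]: (116.2+25.9)/2 × 6 = 426.3
  Sum = 1183.175 µg/L·h
k_e = ln2 / t½ = 0.693147 / 2.76 = 0.2511 h^-1
Extrapolated tail: C_last / k_e = 25.9 / 0.2511 = 103.146
AUC_0→∞ = 1183.175 + 103.146 = 1286.321 µg/L·h

AUC = 1290 µg/L·h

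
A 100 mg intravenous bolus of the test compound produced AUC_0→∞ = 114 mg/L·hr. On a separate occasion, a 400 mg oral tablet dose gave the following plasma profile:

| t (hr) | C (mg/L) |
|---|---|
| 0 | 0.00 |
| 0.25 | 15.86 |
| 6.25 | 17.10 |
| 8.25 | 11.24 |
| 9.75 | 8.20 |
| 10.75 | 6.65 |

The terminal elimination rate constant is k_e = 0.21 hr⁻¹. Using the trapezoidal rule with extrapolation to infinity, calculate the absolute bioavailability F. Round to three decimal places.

F = 0.401

Trapezoidal AUC_0→10.75 (oral tablet):
  [0→0.25]: (0.00+15.86)/2 × 0.25 = 1.9825
  [0.25→6.25]: (15.86+17.10)/2 × 6 = 98.88
  [6.25→8.25]: (17.10+11.24)/2 × 2 = 28.34
  [8.25→9.75]: (11.24+8.20)/2 × 1.5 = 14.58
  [9.75→10.75]: (8.20+6.65)/2 × 1 = 7.425
  Sum = 151.2075 mg/L·hr
Tail: C_last/k_e = 6.65/0.21 = 31.667
AUC_0→∞ (oral tablet) = 151.2075 + 31.667 = 182.8745 mg/L·hr
F = (AUC_ev/D_ev)/(AUC_iv/D_iv) = (182.8745/400)/(114/100) = 0.45718625/1.14 = 0.4010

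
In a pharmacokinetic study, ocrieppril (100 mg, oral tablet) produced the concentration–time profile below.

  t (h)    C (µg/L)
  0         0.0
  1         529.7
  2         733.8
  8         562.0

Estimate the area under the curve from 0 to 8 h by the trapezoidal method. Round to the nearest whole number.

Trapezoidal AUC_0→8:
  [0→1]: (0.0+529.7)/2 × 1 = 264.85
  [1→2]: (529.7+733.8)/2 × 1 = 631.75
  [2→8]: (733.8+562.0)/2 × 6 = 3887.4
  Sum = 4784.0 µg/L·h

AUC = 4784 µg/L·h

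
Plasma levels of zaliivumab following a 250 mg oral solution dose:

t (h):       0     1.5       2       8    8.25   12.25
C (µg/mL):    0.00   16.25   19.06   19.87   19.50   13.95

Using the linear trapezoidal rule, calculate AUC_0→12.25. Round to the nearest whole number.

Trapezoidal AUC_0→12.25:
  [0→1.5]: (0.00+16.25)/2 × 1.5 = 12.1875
  [1.5→2]: (16.25+19.06)/2 × 0.5 = 8.8275
  [2→8]: (19.06+19.87)/2 × 6 = 116.79
  [8→8.25]: (19.87+19.50)/2 × 0.25 = 4.92125
  [8.25→12.25]: (19.50+13.95)/2 × 4 = 66.9
  Sum = 209.62625 µg/mL·h

AUC = 210 µg/mL·h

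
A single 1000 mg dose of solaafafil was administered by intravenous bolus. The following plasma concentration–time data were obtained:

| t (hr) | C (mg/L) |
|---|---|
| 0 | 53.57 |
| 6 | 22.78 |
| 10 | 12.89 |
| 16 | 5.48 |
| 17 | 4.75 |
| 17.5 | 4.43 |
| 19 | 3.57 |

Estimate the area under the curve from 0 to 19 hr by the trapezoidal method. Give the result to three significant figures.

AUC = 369 mg/L·hr

Trapezoidal AUC_0→19:
  [0→6]: (53.57+22.78)/2 × 6 = 229.05
  [6→10]: (22.78+12.89)/2 × 4 = 71.34
  [10→16]: (12.89+5.48)/2 × 6 = 55.11
  [16→17]: (5.48+4.75)/2 × 1 = 5.115
  [17→17.5]: (4.75+4.43)/2 × 0.5 = 2.295
  [17.5→19]: (4.43+3.57)/2 × 1.5 = 6.0
  Sum = 368.91 mg/L·hr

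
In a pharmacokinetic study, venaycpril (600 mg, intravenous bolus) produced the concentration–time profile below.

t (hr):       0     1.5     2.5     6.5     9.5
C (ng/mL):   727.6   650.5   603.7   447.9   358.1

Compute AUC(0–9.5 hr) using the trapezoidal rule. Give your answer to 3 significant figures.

Trapezoidal AUC_0→9.5:
  [0→1.5]: (727.6+650.5)/2 × 1.5 = 1033.575
  [1.5→2.5]: (650.5+603.7)/2 × 1 = 627.1
  [2.5→6.5]: (603.7+447.9)/2 × 4 = 2103.2
  [6.5→9.5]: (447.9+358.1)/2 × 3 = 1209.0
  Sum = 4972.875 ng/mL·hr

AUC = 4970 ng/mL·hr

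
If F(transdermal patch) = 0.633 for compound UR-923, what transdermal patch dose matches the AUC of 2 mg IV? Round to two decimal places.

D_transdermal = 3.16 mg

For equal systemic exposure: F × D_ev = D_iv
D_ev = D_iv / F = 2 / 0.633 = 3.15956 mg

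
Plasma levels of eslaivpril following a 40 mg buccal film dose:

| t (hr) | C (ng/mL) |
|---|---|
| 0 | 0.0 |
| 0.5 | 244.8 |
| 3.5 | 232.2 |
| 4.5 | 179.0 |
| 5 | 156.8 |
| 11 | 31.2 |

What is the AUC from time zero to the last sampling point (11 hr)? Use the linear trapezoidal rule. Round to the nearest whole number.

Trapezoidal AUC_0→11:
  [0→0.5]: (0.0+244.8)/2 × 0.5 = 61.2
  [0.5→3.5]: (244.8+232.2)/2 × 3 = 715.5
  [3.5→4.5]: (232.2+179.0)/2 × 1 = 205.6
  [4.5→5]: (179.0+156.8)/2 × 0.5 = 83.95
  [5→11]: (156.8+31.2)/2 × 6 = 564.0
  Sum = 1630.25 ng/mL·hr

AUC = 1630 ng/mL·hr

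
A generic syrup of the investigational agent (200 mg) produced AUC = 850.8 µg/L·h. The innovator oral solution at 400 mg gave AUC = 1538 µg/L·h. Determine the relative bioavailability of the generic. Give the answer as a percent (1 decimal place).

F_rel = 110.6%

F_rel = (AUC_test/D_test) / (AUC_ref/D_ref)
      = (850.8/200) / (1538/400)
      = 4.254 / 3.845 = 1.1064 = 110.64%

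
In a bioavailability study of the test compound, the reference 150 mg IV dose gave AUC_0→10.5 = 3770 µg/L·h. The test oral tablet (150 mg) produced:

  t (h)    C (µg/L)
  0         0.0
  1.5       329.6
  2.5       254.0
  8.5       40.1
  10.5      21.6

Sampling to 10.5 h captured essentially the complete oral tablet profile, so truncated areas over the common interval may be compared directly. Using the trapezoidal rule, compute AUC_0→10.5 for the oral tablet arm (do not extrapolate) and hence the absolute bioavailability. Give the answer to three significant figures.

Trapezoidal AUC_0→10.5 (oral tablet):
  [0→1.5]: (0.0+329.6)/2 × 1.5 = 247.2
  [1.5→2.5]: (329.6+254.0)/2 × 1 = 291.8
  [2.5→8.5]: (254.0+40.1)/2 × 6 = 882.3
  [8.5→10.5]: (40.1+21.6)/2 × 2 = 61.7
  Sum = 1483.0 µg/L·h
F = (AUC_ev/D_ev)/(AUC_iv/D_iv) = (1483.0/150)/(3770/150) = 9.88667/25.1333 = 0.3934

F = 0.393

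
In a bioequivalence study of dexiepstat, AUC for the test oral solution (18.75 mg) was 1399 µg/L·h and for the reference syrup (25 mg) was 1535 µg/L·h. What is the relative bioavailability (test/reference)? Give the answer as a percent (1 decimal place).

F_rel = 121.5%

F_rel = (AUC_test/D_test) / (AUC_ref/D_ref)
      = (1399/18.75) / (1535/25)
      = 74.6133 / 61.4 = 1.2152 = 121.52%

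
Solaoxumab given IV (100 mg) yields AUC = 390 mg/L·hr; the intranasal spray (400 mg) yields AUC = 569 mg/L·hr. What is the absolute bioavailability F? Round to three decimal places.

F = (AUC_ev / D_ev) / (AUC_iv / D_iv)
  = (569/400) / (390/100)
  = 1.4225 / 3.9 = 0.3647

F = 0.365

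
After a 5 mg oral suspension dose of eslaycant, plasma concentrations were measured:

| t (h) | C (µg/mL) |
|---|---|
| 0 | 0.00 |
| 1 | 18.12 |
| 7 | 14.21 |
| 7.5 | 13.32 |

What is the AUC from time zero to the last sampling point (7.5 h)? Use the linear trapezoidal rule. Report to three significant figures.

AUC = 113 µg/mL·h

Trapezoidal AUC_0→7.5:
  [0→1]: (0.00+18.12)/2 × 1 = 9.06
  [1→7]: (18.12+14.21)/2 × 6 = 96.99
  [7→7.5]: (14.21+13.32)/2 × 0.5 = 6.8825
  Sum = 112.9325 µg/mL·h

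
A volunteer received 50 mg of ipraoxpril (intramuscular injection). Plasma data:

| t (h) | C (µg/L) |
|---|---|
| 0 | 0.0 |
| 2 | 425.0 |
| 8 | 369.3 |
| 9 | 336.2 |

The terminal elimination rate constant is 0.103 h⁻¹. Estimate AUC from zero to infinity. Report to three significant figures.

Trapezoidal AUC_0→9:
  [0→2]: (0.0+425.0)/2 × 2 = 425.0
  [2→8]: (425.0+369.3)/2 × 6 = 2382.9
  [8→9]: (369.3+336.2)/2 × 1 = 352.75
  Sum = 3160.65 µg/L·h
Extrapolated tail: C_last / k_e = 336.2 / 0.103 = 3264.078
AUC_0→∞ = 3160.65 + 3264.078 = 6424.728 µg/L·h

AUC = 6420 µg/L·h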